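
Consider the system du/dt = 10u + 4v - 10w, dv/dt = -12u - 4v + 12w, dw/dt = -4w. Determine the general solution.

u(t) = c_1e^(2t) + 2c_2e^(4t) + c_3e^(-4t), v(t) = -2c_1e^(2t) - 3c_2e^(4t) - c_3e^(-4t), w(t) = c_3e^(-4t)

Coefficient matrix A = [[10, 4, -10], [-12, -4, 12], [0, 0, -4]].
det(A - λI) = 0 gives eigenvalues λ = 2, 4, -4.
For λ=2: eigenvector (1,-2,0).
For λ=4: eigenvector (2,-3,0).
For λ=-4: eigenvector (1,-1,1).
General solution: c_1e^(2t)(1,-2,0) + c_2e^(4t)(2,-3,0) + c_3e^(-4t)(1,-1,1).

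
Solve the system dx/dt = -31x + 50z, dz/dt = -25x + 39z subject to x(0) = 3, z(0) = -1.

Coefficient matrix A = [[-31, 50], [-25, 39]].
Characteristic polynomial det(A - λI) = λ^2 - 8λ + 41 = 0.
Eigenvalues λ = 4 ± 5i (complex conjugate pair).
For λ=4+5i: an eigenvector is (1,1) - i(3,2) = (1 - 3i, 1 - 2i).
A real fundamental pair from Re and Im of e^((4+5i)t)v: X_1 = e^(4t)(cos(5t)·(1,1) + sin(5t)·(3,2)), X_2 = e^(4t)(sin(5t)·(1,1) - cos(5t)·(3,2)).
General solution: C_1X_1 + C_2X_2.
Applying x(0)=3, z(0)=-1 gives C_1=-9, C_2=-4.

x(t) = -31e^(4t)sin(5t) + 3e^(4t)cos(5t), z(t) = -22e^(4t)sin(5t) - e^(4t)cos(5t)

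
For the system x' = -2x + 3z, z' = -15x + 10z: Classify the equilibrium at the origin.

A = [[-2,3],[-15,10]]; det(A-λI) = λ^2 - 8λ + 25.
λ = 4 ± 3i: positive real part.

unstable spiral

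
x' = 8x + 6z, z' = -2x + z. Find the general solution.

x(t) = -3c_1e^(4t) + 2c_2e^(5t), z(t) = 2c_1e^(4t) - c_2e^(5t)

Coefficient matrix A = [[8, 6], [-2, 1]].
Characteristic polynomial det(A - λI) = λ^2 - 9λ + 20 = 0.
Eigenvalues λ = 4, 5.
For λ=4: (A-λI) row 1 is [4, 6], so an eigenvector is (-3, 2).
For λ=5: (A-λI) row 1 is [3, 6], so an eigenvector is (2, -1).
General solution: c_1e^(4t)(-3,2) + c_2e^(5t)(2,-1).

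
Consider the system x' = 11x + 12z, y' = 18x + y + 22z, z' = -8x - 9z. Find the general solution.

Coefficient matrix A = [[11, 0, 12], [18, 1, 22], [-8, 0, -9]].
det(A - λI) = 0 gives eigenvalues λ = 1, 3, -1.
For λ=1: eigenvector (0,1,0).
For λ=3: eigenvector (3,5,-2).
For λ=-1: eigenvector (-1,-2,1).
General solution: c_1e^(t)(0,1,0) + c_2e^(3t)(3,5,-2) + c_3e^(-t)(-1,-2,1).

x(t) = 3c_2e^(3t) - c_3e^(-t), y(t) = c_1e^(t) + 5c_2e^(3t) - 2c_3e^(-t), z(t) = -2c_2e^(3t) + c_3e^(-t)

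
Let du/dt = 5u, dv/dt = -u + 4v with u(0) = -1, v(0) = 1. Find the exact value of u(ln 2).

-32

A = [[5,0],[-1,4]]; eigenvalues λ = 5, 4.
Eigenvectors: (1,-1) for λ=5, (0,-1) for λ=4.
From the initial condition, c_1 = -1, c_2 = 0.
u(ln 2) = (-1)(2^5)(1) + (0)(2^4)(0) = -32.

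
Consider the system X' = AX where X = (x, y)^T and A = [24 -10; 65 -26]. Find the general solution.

x(t) = c_1e^(-t)sin(5t) - c_1e^(-t)cos(5t) - c_2e^(-t)sin(5t) - c_2e^(-t)cos(5t), y(t) = 2c_1e^(-t)sin(5t) - 3c_1e^(-t)cos(5t) - 3c_2e^(-t)sin(5t) - 2c_2e^(-t)cos(5t)

Coefficient matrix A = [[24, -10], [65, -26]].
Characteristic polynomial det(A - λI) = λ^2 + 2λ + 26 = 0.
Eigenvalues λ = -1 ± 5i (complex conjugate pair).
For λ=-1+5i: an eigenvector is (-1,-3) - i(1,2) = (-1 - i, -3 - 2i).
A real fundamental pair from Re and Im of e^((-1+5i)t)v: X_1 = e^(-t)(cos(5t)·(-1,-3) + sin(5t)·(1,2)), X_2 = e^(-t)(sin(5t)·(-1,-3) - cos(5t)·(1,2)).
General solution: c_1X_1 + c_2X_2.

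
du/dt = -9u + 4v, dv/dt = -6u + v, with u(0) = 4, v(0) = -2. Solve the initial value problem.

u(t) = -12e^(-3t) + 16e^(-5t), v(t) = -18e^(-3t) + 16e^(-5t)

Coefficient matrix A = [[-9, 4], [-6, 1]].
Characteristic polynomial det(A - λI) = λ^2 + 8λ + 15 = 0.
Eigenvalues λ = -5, -3.
For λ=-5: (A-λI) row 1 is [-4, 4], so an eigenvector is (-1, -1).
For λ=-3: (A-λI) row 1 is [-6, 4], so an eigenvector is (-2, -3).
General solution: K_1e^(-5t)(-1,-1) + K_2e^(-3t)(-2,-3).
Applying u(0)=4, v(0)=-2 gives K_1=-16, K_2=6.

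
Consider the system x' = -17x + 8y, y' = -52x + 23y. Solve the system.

x(t) = -c_1e^(3t)sin(4t) - c_1e^(3t)cos(4t) - c_2e^(3t)sin(4t) + c_2e^(3t)cos(4t), y(t) = -2c_1e^(3t)sin(4t) - 3c_1e^(3t)cos(4t) - 3c_2e^(3t)sin(4t) + 2c_2e^(3t)cos(4t)

Coefficient matrix A = [[-17, 8], [-52, 23]].
Characteristic polynomial det(A - λI) = λ^2 - 6λ + 25 = 0.
Eigenvalues λ = 3 ± 4i (complex conjugate pair).
For λ=3+4i: an eigenvector is (-1,-3) - i(-1,-2) = (-1 + i, -3 + 2i).
A real fundamental pair from Re and Im of e^((3+4i)t)v: X_1 = e^(3t)(cos(4t)·(-1,-3) + sin(4t)·(-1,-2)), X_2 = e^(3t)(sin(4t)·(-1,-3) - cos(4t)·(-1,-2)).
General solution: c_1X_1 + c_2X_2.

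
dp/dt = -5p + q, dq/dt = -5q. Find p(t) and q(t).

p(t) = C_1e^(-5t) + C_2te^(-5t) - 3C_2e^(-5t), q(t) = C_2e^(-5t)

Coefficient matrix A = [[-5, 1], [0, -5]].
Characteristic polynomial det(A - λI) = λ^2 + 10λ + 25 = 0.
Single eigenvalue λ = -5 with algebraic multiplicity 2.
Eigenvector v = (1,0); generalized eigenvector w with (A-λI)w=v is (-3,1).
General solution: e^(-5t)[C_1·v + C_2·(t·v + w)].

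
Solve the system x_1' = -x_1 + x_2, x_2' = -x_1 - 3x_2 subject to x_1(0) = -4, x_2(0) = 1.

x_1(t) = -3te^(-2t) - 4e^(-2t), x_2(t) = 3te^(-2t) + e^(-2t)

Coefficient matrix A = [[-1, 1], [-1, -3]].
Characteristic polynomial det(A - λI) = λ^2 + 4λ + 4 = 0.
Single eigenvalue λ = -2 with algebraic multiplicity 2.
Eigenvector v = (1,-1); generalized eigenvector w with (A-λI)w=v is (0,1).
General solution: e^(-2t)[c_1·v + c_2·(t·v + w)].
Applying x_1(0)=-4, x_2(0)=1 gives c_1=-4, c_2=-3.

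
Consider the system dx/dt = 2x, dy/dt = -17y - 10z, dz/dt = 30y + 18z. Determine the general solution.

x(t) = K_1e^(2t), y(t) = 2K_2e^(-2t) - K_3e^(3t), z(t) = -3K_2e^(-2t) + 2K_3e^(3t)

Coefficient matrix A = [[2, 0, 0], [0, -17, -10], [0, 30, 18]].
det(A - λI) = 0 gives eigenvalues λ = 2, -2, 3.
For λ=2: eigenvector (1,0,0).
For λ=-2: eigenvector (0,2,-3).
For λ=3: eigenvector (0,-1,2).
General solution: K_1e^(2t)(1,0,0) + K_2e^(-2t)(0,2,-3) + K_3e^(3t)(0,-1,2).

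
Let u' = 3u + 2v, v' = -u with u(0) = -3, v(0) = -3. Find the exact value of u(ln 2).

-30

A = [[3,2],[-1,0]]; eigenvalues λ = 1, 2.
Eigenvectors: (1,-1) for λ=1, (2,-1) for λ=2.
From the initial condition, c_1 = 9, c_2 = -6.
u(ln 2) = (9)(2^1)(1) + (-6)(2^2)(2) = -30.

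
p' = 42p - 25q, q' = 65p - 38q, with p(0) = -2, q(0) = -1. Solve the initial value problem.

p(t) = -11e^(2t)sin(5t) - 2e^(2t)cos(5t), q(t) = -18e^(2t)sin(5t) - e^(2t)cos(5t)

Coefficient matrix A = [[42, -25], [65, -38]].
Characteristic polynomial det(A - λI) = λ^2 - 4λ + 29 = 0.
Eigenvalues λ = 2 ± 5i (complex conjugate pair).
For λ=2+5i: an eigenvector is (2,3) - i(1,2) = (2 - i, 3 - 2i).
A real fundamental pair from Re and Im of e^((2+5i)t)v: X_1 = e^(2t)(cos(5t)·(2,3) + sin(5t)·(1,2)), X_2 = e^(2t)(sin(5t)·(2,3) - cos(5t)·(1,2)).
General solution: C_1X_1 + C_2X_2.
Applying p(0)=-2, q(0)=-1 gives C_1=-3, C_2=-4.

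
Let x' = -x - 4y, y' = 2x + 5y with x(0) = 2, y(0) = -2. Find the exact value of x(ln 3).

54

A = [[-1,-4],[2,5]]; eigenvalues λ = 1, 3.
Eigenvectors: (2,-1) for λ=1, (1,-1) for λ=3.
From the initial condition, c_1 = 0, c_2 = 2.
x(ln 3) = (0)(3^1)(2) + (2)(3^3)(1) = 54.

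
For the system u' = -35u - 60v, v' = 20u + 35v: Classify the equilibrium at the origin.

A = [[-35,-60],[20,35]]; det(A-λI) = λ^2 - 25.
λ = 5, -5: opposite signs.

saddle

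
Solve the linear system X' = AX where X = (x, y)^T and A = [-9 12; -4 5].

Coefficient matrix A = [[-9, 12], [-4, 5]].
Characteristic polynomial det(A - λI) = λ^2 + 4λ + 3 = 0.
Eigenvalues λ = -3, -1.
For λ=-3: (A-λI) row 1 is [-6, 12], so an eigenvector is (-2, -1).
For λ=-1: (A-λI) row 1 is [-8, 12], so an eigenvector is (-3, -2).
General solution: c_1e^(-3t)(-2,-1) + c_2e^(-t)(-3,-2).

x(t) = -2c_1e^(-3t) - 3c_2e^(-t), y(t) = -c_1e^(-3t) - 2c_2e^(-t)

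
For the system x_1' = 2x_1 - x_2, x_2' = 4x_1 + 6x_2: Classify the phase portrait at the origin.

unstable improper node

A = [[2,-1],[4,6]]; det(A-λI) = λ^2 - 8λ + 16.
repeated λ = 4 with a single eigenvector.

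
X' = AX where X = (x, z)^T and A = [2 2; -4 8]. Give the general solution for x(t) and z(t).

Coefficient matrix A = [[2, 2], [-4, 8]].
Characteristic polynomial det(A - λI) = λ^2 - 10λ + 24 = 0.
Eigenvalues λ = 4, 6.
For λ=4: (A-λI) row 1 is [-2, 2], so an eigenvector is (1, 1).
For λ=6: (A-λI) row 1 is [-4, 2], so an eigenvector is (-1, -2).
General solution: c_1e^(4t)(1,1) + c_2e^(6t)(-1,-2).

x(t) = c_1e^(4t) - c_2e^(6t), z(t) = c_1e^(4t) - 2c_2e^(6t)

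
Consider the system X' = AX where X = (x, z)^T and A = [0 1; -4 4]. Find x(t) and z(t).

x(t) = -c_1e^(2t) - c_2te^(2t), z(t) = -2c_1e^(2t) - 2c_2te^(2t) - c_2e^(2t)

Coefficient matrix A = [[0, 1], [-4, 4]].
Characteristic polynomial det(A - λI) = λ^2 - 4λ + 4 = 0.
Single eigenvalue λ = 2 with algebraic multiplicity 2.
Eigenvector v = (-1,-2); generalized eigenvector w with (A-λI)w=v is (0,-1).
General solution: e^(2t)[c_1·v + c_2·(t·v + w)].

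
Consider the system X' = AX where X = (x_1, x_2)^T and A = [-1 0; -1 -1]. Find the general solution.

Coefficient matrix A = [[-1, 0], [-1, -1]].
Characteristic polynomial det(A - λI) = λ^2 + 2λ + 1 = 0.
Single eigenvalue λ = -1 with algebraic multiplicity 2.
Eigenvector v = (0,-1); generalized eigenvector w with (A-λI)w=v is (1,2).
General solution: e^(-t)[c_1·v + c_2·(t·v + w)].

x_1(t) = c_2e^(-t), x_2(t) = -c_1e^(-t) - c_2te^(-t) + 2c_2e^(-t)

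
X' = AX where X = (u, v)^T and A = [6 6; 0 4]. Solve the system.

u(t) = C_1e^(6t) + 3C_2e^(4t), v(t) = -C_2e^(4t)

Coefficient matrix A = [[6, 6], [0, 4]].
Characteristic polynomial det(A - λI) = λ^2 - 10λ + 24 = 0.
Eigenvalues λ = 6, 4.
For λ=6: (A-λI) row 1 is [0, 6], so an eigenvector is (1, 0).
For λ=4: (A-λI) row 1 is [2, 6], so an eigenvector is (3, -1).
General solution: C_1e^(6t)(1,0) + C_2e^(4t)(3,-1).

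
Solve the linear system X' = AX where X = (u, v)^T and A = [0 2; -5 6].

u(t) = c_1e^(3t)sin(t) - c_1e^(3t)cos(t) - c_2e^(3t)sin(t) - c_2e^(3t)cos(t), v(t) = 2c_1e^(3t)sin(t) - c_1e^(3t)cos(t) - c_2e^(3t)sin(t) - 2c_2e^(3t)cos(t)

Coefficient matrix A = [[0, 2], [-5, 6]].
Characteristic polynomial det(A - λI) = λ^2 - 6λ + 10 = 0.
Eigenvalues λ = 3 ± i (complex conjugate pair).
For λ=3+i: an eigenvector is (-1,-1) - i(1,2) = (-1 - i, -1 - 2i).
A real fundamental pair from Re and Im of e^((3+i)t)v: X_1 = e^(3t)(cos(t)·(-1,-1) + sin(t)·(1,2)), X_2 = e^(3t)(sin(t)·(-1,-1) - cos(t)·(1,2)).
General solution: c_1X_1 + c_2X_2.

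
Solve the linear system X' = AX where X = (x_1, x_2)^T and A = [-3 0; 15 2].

x_1(t) = C_1e^(-3t), x_2(t) = -3C_1e^(-3t) + C_2e^(2t)

Coefficient matrix A = [[-3, 0], [15, 2]].
Characteristic polynomial det(A - λI) = λ^2 + λ - 6 = 0.
Eigenvalues λ = -3, 2.
For λ=-3: (A-λI) row 2 is [15, 5], so an eigenvector is (1, -3).
For λ=2: (A-λI) row 1 is [-5, 0], so an eigenvector is (0, 1).
General solution: C_1e^(-3t)(1,-3) + C_2e^(2t)(0,1).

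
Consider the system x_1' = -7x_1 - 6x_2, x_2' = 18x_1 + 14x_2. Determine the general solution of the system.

x_1(t) = -2C_1e^(2t) + C_2e^(5t), x_2(t) = 3C_1e^(2t) - 2C_2e^(5t)

Coefficient matrix A = [[-7, -6], [18, 14]].
Characteristic polynomial det(A - λI) = λ^2 - 7λ + 10 = 0.
Eigenvalues λ = 2, 5.
For λ=2: (A-λI) row 1 is [-9, -6], so an eigenvector is (-2, 3).
For λ=5: (A-λI) row 1 is [-12, -6], so an eigenvector is (1, -2).
General solution: C_1e^(2t)(-2,3) + C_2e^(5t)(1,-2).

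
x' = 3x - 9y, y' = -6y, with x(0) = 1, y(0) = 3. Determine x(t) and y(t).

Coefficient matrix A = [[3, -9], [0, -6]].
Characteristic polynomial det(A - λI) = λ^2 + 3λ - 18 = 0.
Eigenvalues λ = 3, -6.
For λ=3: (A-λI) row 1 is [0, -9], so an eigenvector is (1, 0).
For λ=-6: (A-λI) row 1 is [9, -9], so an eigenvector is (-1, -1).
General solution: c_1e^(3t)(1,0) + c_2e^(-6t)(-1,-1).
Applying x(0)=1, y(0)=3 gives c_1=-2, c_2=-3.

x(t) = -2e^(3t) + 3e^(-6t), y(t) = 3e^(-6t)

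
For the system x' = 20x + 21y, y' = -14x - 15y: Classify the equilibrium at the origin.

A = [[20,21],[-14,-15]]; det(A-λI) = λ^2 - 5λ - 6.
λ = 6, -1: opposite signs.

saddle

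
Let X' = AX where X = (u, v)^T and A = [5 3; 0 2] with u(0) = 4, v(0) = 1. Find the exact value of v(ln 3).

A = [[5,3],[0,2]]; eigenvalues λ = 2, 5.
Eigenvectors: (1,-1) for λ=2, (1,0) for λ=5.
From the initial condition, c_1 = -1, c_2 = 5.
v(ln 3) = (-1)(3^2)(-1) + (5)(3^5)(0) = 9.

9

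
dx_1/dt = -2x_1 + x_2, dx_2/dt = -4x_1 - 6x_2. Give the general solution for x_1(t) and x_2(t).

x_1(t) = -K_1e^(-4t) - K_2te^(-4t), x_2(t) = 2K_1e^(-4t) + 2K_2te^(-4t) - K_2e^(-4t)

Coefficient matrix A = [[-2, 1], [-4, -6]].
Characteristic polynomial det(A - λI) = λ^2 + 8λ + 16 = 0.
Single eigenvalue λ = -4 with algebraic multiplicity 2.
Eigenvector v = (-1,2); generalized eigenvector w with (A-λI)w=v is (0,-1).
General solution: e^(-4t)[K_1·v + K_2·(t·v + w)].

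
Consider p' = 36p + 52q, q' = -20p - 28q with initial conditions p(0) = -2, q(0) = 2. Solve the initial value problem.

p(t) = 10e^(4t)sin(4t) - 2e^(4t)cos(4t), q(t) = -6e^(4t)sin(4t) + 2e^(4t)cos(4t)

Coefficient matrix A = [[36, 52], [-20, -28]].
Characteristic polynomial det(A - λI) = λ^2 - 8λ + 32 = 0.
Eigenvalues λ = 4 ± 4i (complex conjugate pair).
For λ=4+4i: an eigenvector is (-3,2) - i(2,-1) = (-3 - 2i, 2 + i).
A real fundamental pair from Re and Im of e^((4+4i)t)v: X_1 = e^(4t)(cos(4t)·(-3,2) + sin(4t)·(2,-1)), X_2 = e^(4t)(sin(4t)·(-3,2) - cos(4t)·(2,-1)).
General solution: K_1X_1 + K_2X_2.
Applying p(0)=-2, q(0)=2 gives K_1=2, K_2=-2.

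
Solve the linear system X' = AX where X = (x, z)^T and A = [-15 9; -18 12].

Coefficient matrix A = [[-15, 9], [-18, 12]].
Characteristic polynomial det(A - λI) = λ^2 + 3λ - 18 = 0.
Eigenvalues λ = -6, 3.
For λ=-6: (A-λI) row 1 is [-9, 9], so an eigenvector is (1, 1).
For λ=3: (A-λI) row 1 is [-18, 9], so an eigenvector is (-1, -2).
General solution: C_1e^(-6t)(1,1) + C_2e^(3t)(-1,-2).

x(t) = C_1e^(-6t) - C_2e^(3t), z(t) = C_1e^(-6t) - 2C_2e^(3t)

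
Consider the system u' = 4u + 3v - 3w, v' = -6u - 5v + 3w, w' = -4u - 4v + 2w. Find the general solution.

Coefficient matrix A = [[4, 3, -3], [-6, -5, 3], [-4, -4, 2]].
det(A - λI) = 0 gives eigenvalues λ = -2, 1, 2.
For λ=-2: eigenvector (0,1,1).
For λ=1: eigenvector (-1,1,0).
For λ=2: eigenvector (3,-3,-1).
General solution: K_1e^(-2t)(0,1,1) + K_2e^(t)(-1,1,0) + K_3e^(2t)(3,-3,-1).

u(t) = -K_2e^(t) + 3K_3e^(2t), v(t) = K_1e^(-2t) + K_2e^(t) - 3K_3e^(2t), w(t) = K_1e^(-2t) - K_3e^(2t)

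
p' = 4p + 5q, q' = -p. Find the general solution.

p(t) = 2C_1e^(2t)sin(t) + C_1e^(2t)cos(t) + C_2e^(2t)sin(t) - 2C_2e^(2t)cos(t), q(t) = -C_1e^(2t)sin(t) + C_2e^(2t)cos(t)

Coefficient matrix A = [[4, 5], [-1, 0]].
Characteristic polynomial det(A - λI) = λ^2 - 4λ + 5 = 0.
Eigenvalues λ = 2 ± i (complex conjugate pair).
For λ=2+i: an eigenvector is (1,0) - i(2,-1) = (1 - 2i, 0 + i).
A real fundamental pair from Re and Im of e^((2+i)t)v: X_1 = e^(2t)(cos(t)·(1,0) + sin(t)·(2,-1)), X_2 = e^(2t)(sin(t)·(1,0) - cos(t)·(2,-1)).
General solution: C_1X_1 + C_2X_2.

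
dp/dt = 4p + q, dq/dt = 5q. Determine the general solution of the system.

p(t) = -c_1e^(5t) + c_2e^(4t), q(t) = -c_1e^(5t)

Coefficient matrix A = [[4, 1], [0, 5]].
Characteristic polynomial det(A - λI) = λ^2 - 9λ + 20 = 0.
Eigenvalues λ = 5, 4.
For λ=5: (A-λI) row 1 is [-1, 1], so an eigenvector is (-1, -1).
For λ=4: (A-λI) row 1 is [0, 1], so an eigenvector is (1, 0).
General solution: c_1e^(5t)(-1,-1) + c_2e^(4t)(1,0).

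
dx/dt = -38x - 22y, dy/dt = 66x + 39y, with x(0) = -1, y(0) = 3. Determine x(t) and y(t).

Coefficient matrix A = [[-38, -22], [66, 39]].
Characteristic polynomial det(A - λI) = λ^2 - λ - 30 = 0.
Eigenvalues λ = -5, 6.
For λ=-5: (A-λI) row 1 is [-33, -22], so an eigenvector is (-2, 3).
For λ=6: (A-λI) row 1 is [-44, -22], so an eigenvector is (1, -2).
General solution: c_1e^(-5t)(-2,3) + c_2e^(6t)(1,-2).
Applying x(0)=-1, y(0)=3 gives c_1=-1, c_2=-3.

x(t) = -3e^(6t) + 2e^(-5t), y(t) = 6e^(6t) - 3e^(-5t)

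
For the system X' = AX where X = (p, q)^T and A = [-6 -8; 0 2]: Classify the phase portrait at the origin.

A = [[-6,-8],[0,2]]; det(A-λI) = λ^2 + 4λ - 12.
λ = -6, 2: opposite signs.

saddle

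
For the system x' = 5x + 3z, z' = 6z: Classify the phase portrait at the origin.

unstable node

A = [[5,3],[0,6]]; det(A-λI) = λ^2 - 11λ + 30.
λ = 6, 5: both positive.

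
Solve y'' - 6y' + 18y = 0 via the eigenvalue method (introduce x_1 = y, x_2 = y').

y(t) = K_1e^(3t)cos(3t) + K_2e^(3t)sin(3t)

Let x_1 = y, x_2 = y'. Then x_1' = x_2 and x_2' = -18x_1 + 6x_2.
A = [[0,1],[-18,6]]; det(A-λI) = λ^2 - 6λ + 18.
Eigenvalues λ = 3 ± 3i.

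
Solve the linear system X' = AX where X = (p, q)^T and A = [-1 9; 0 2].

p(t) = -3K_1e^(2t) + K_2e^(-t), q(t) = -K_1e^(2t)

Coefficient matrix A = [[-1, 9], [0, 2]].
Characteristic polynomial det(A - λI) = λ^2 - λ - 2 = 0.
Eigenvalues λ = 2, -1.
For λ=2: (A-λI) row 1 is [-3, 9], so an eigenvector is (-3, -1).
For λ=-1: (A-λI) row 1 is [0, 9], so an eigenvector is (1, 0).
General solution: K_1e^(2t)(-3,-1) + K_2e^(-t)(1,0).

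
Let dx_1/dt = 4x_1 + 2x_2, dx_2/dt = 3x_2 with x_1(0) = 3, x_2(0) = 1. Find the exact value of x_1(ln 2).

A = [[4,2],[0,3]]; eigenvalues λ = 3, 4.
Eigenvectors: (2,-1) for λ=3, (1,0) for λ=4.
From the initial condition, c_1 = -1, c_2 = 5.
x_1(ln 2) = (-1)(2^3)(2) + (5)(2^4)(1) = 64.

64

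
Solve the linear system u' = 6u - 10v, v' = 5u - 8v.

Coefficient matrix A = [[6, -10], [5, -8]].
Characteristic polynomial det(A - λI) = λ^2 + 2λ + 2 = 0.
Eigenvalues λ = -1 ± i (complex conjugate pair).
For λ=-1+i: an eigenvector is (3,2) - i(1,1) = (3 - i, 2 - i).
A real fundamental pair from Re and Im of e^((-1+i)t)v: X_1 = e^(-t)(cos(t)·(3,2) + sin(t)·(1,1)), X_2 = e^(-t)(sin(t)·(3,2) - cos(t)·(1,1)).
General solution: c_1X_1 + c_2X_2.

u(t) = c_1e^(-t)sin(t) + 3c_1e^(-t)cos(t) + 3c_2e^(-t)sin(t) - c_2e^(-t)cos(t), v(t) = c_1e^(-t)sin(t) + 2c_1e^(-t)cos(t) + 2c_2e^(-t)sin(t) - c_2e^(-t)cos(t)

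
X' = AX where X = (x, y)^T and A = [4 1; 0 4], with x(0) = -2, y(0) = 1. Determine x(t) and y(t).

Coefficient matrix A = [[4, 1], [0, 4]].
Characteristic polynomial det(A - λI) = λ^2 - 8λ + 16 = 0.
Single eigenvalue λ = 4 with algebraic multiplicity 2.
Eigenvector v = (-1,0); generalized eigenvector w with (A-λI)w=v is (2,-1).
General solution: e^(4t)[C_1·v + C_2·(t·v + w)].
Applying x(0)=-2, y(0)=1 gives C_1=0, C_2=-1.

x(t) = te^(4t) - 2e^(4t), y(t) = e^(4t)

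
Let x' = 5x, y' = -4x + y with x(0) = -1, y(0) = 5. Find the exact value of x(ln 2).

A = [[5,0],[-4,1]]; eigenvalues λ = 1, 5.
Eigenvectors: (0,-1) for λ=1, (-1,1) for λ=5.
From the initial condition, c_1 = -4, c_2 = 1.
x(ln 2) = (-4)(2^1)(0) + (1)(2^5)(-1) = -32.

-32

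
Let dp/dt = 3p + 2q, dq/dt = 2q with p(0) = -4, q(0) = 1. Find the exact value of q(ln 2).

A = [[3,2],[0,2]]; eigenvalues λ = 3, 2.
Eigenvectors: (1,0) for λ=3, (-2,1) for λ=2.
From the initial condition, c_1 = -2, c_2 = 1.
q(ln 2) = (-2)(2^3)(0) + (1)(2^2)(1) = 4.

4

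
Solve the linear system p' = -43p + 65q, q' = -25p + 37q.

p(t) = 3K_1e^(-3t)sin(5t) - 2K_1e^(-3t)cos(5t) - 2K_2e^(-3t)sin(5t) - 3K_2e^(-3t)cos(5t), q(t) = 2K_1e^(-3t)sin(5t) - K_1e^(-3t)cos(5t) - K_2e^(-3t)sin(5t) - 2K_2e^(-3t)cos(5t)

Coefficient matrix A = [[-43, 65], [-25, 37]].
Characteristic polynomial det(A - λI) = λ^2 + 6λ + 34 = 0.
Eigenvalues λ = -3 ± 5i (complex conjugate pair).
For λ=-3+5i: an eigenvector is (-2,-1) - i(3,2) = (-2 - 3i, -1 - 2i).
A real fundamental pair from Re and Im of e^((-3+5i)t)v: X_1 = e^(-3t)(cos(5t)·(-2,-1) + sin(5t)·(3,2)), X_2 = e^(-3t)(sin(5t)·(-2,-1) - cos(5t)·(3,2)).
General solution: K_1X_1 + K_2X_2.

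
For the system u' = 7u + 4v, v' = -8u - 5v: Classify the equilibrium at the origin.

saddle

A = [[7,4],[-8,-5]]; det(A-λI) = λ^2 - 2λ - 3.
λ = 3, -1: opposite signs.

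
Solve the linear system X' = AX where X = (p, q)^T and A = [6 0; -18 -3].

p(t) = C_2e^(6t), q(t) = -C_1e^(-3t) - 2C_2e^(6t)

Coefficient matrix A = [[6, 0], [-18, -3]].
Characteristic polynomial det(A - λI) = λ^2 - 3λ - 18 = 0.
Eigenvalues λ = -3, 6.
For λ=-3: (A-λI) row 1 is [9, 0], so an eigenvector is (0, -1).
For λ=6: (A-λI) row 2 is [-18, -9], so an eigenvector is (1, -2).
General solution: C_1e^(-3t)(0,-1) + C_2e^(6t)(1,-2).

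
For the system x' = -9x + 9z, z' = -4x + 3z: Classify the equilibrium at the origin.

stable improper node

A = [[-9,9],[-4,3]]; det(A-λI) = λ^2 + 6λ + 9.
repeated λ = -3 with a single eigenvector.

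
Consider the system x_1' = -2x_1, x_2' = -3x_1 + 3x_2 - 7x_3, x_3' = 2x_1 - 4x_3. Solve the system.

Coefficient matrix A = [[-2, 0, 0], [-3, 3, -7], [2, 0, -4]].
det(A - λI) = 0 gives eigenvalues λ = -2, 3, -4.
For λ=-2: eigenvector (1,2,1).
For λ=3: eigenvector (0,1,0).
For λ=-4: eigenvector (0,1,1).
General solution: C_1e^(-2t)(1,2,1) + C_2e^(3t)(0,1,0) + C_3e^(-4t)(0,1,1).

x_1(t) = C_1e^(-2t), x_2(t) = 2C_1e^(-2t) + C_2e^(3t) + C_3e^(-4t), x_3(t) = C_1e^(-2t) + C_3e^(-4t)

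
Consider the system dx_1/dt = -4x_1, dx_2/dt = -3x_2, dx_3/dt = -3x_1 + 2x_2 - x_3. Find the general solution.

Coefficient matrix A = [[-4, 0, 0], [0, -3, 0], [-3, 2, -1]].
det(A - λI) = 0 gives eigenvalues λ = -4, -3, -1.
For λ=-4: eigenvector (1,0,1).
For λ=-3: eigenvector (0,1,-1).
For λ=-1: eigenvector (0,0,1).
General solution: C_1e^(-4t)(1,0,1) + C_2e^(-3t)(0,1,-1) + C_3e^(-t)(0,0,1).

x_1(t) = C_1e^(-4t), x_2(t) = C_2e^(-3t), x_3(t) = C_1e^(-4t) - C_2e^(-3t) + C_3e^(-t)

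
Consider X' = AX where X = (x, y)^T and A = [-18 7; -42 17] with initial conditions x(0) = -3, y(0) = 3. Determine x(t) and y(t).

Coefficient matrix A = [[-18, 7], [-42, 17]].
Characteristic polynomial det(A - λI) = λ^2 + λ - 12 = 0.
Eigenvalues λ = 3, -4.
For λ=3: (A-λI) row 1 is [-21, 7], so an eigenvector is (1, 3).
For λ=-4: (A-λI) row 1 is [-14, 7], so an eigenvector is (-1, -2).
General solution: c_1e^(3t)(1,3) + c_2e^(-4t)(-1,-2).
Applying x(0)=-3, y(0)=3 gives c_1=9, c_2=12.

x(t) = 9e^(3t) - 12e^(-4t), y(t) = 27e^(3t) - 24e^(-4t)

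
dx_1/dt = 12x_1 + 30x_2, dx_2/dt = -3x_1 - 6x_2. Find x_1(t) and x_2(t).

x_1(t) = c_1e^(3t)sin(3t) - 3c_1e^(3t)cos(3t) - 3c_2e^(3t)sin(3t) - c_2e^(3t)cos(3t), x_2(t) = c_1e^(3t)cos(3t) + c_2e^(3t)sin(3t)

Coefficient matrix A = [[12, 30], [-3, -6]].
Characteristic polynomial det(A - λI) = λ^2 - 6λ + 18 = 0.
Eigenvalues λ = 3 ± 3i (complex conjugate pair).
For λ=3+3i: an eigenvector is (-3,1) - i(1,0) = (-3 - i, 1).
A real fundamental pair from Re and Im of e^((3+3i)t)v: X_1 = e^(3t)(cos(3t)·(-3,1) + sin(3t)·(1,0)), X_2 = e^(3t)(sin(3t)·(-3,1) - cos(3t)·(1,0)).
General solution: c_1X_1 + c_2X_2.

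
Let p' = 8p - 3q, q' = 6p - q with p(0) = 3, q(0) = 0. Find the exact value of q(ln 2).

A = [[8,-3],[6,-1]]; eigenvalues λ = 2, 5.
Eigenvectors: (1,2) for λ=2, (-1,-1) for λ=5.
From the initial condition, c_1 = -3, c_2 = -6.
q(ln 2) = (-3)(2^2)(2) + (-6)(2^5)(-1) = 168.

168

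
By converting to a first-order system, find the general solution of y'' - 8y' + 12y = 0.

Let x_1 = y, x_2 = y'. Then x_1' = x_2 and x_2' = -12x_1 + 8x_2.
A = [[0,1],[-12,8]]; det(A-λI) = λ^2 - 8λ + 12.
Eigenvalues λ = 6, 2 with eigenvectors (1,6), (1,2).

y(t) = K_1e^(6t) + K_2e^(2t)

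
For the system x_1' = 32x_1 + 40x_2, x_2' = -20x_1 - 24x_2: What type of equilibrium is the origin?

A = [[32,40],[-20,-24]]; det(A-λI) = λ^2 - 8λ + 32.
λ = 4 ± 4i: positive real part.

unstable spiral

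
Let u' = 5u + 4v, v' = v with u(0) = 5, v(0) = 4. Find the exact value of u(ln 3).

A = [[5,4],[0,1]]; eigenvalues λ = 1, 5.
Eigenvectors: (1,-1) for λ=1, (1,0) for λ=5.
From the initial condition, c_1 = -4, c_2 = 9.
u(ln 3) = (-4)(3^1)(1) + (9)(3^5)(1) = 2175.

2175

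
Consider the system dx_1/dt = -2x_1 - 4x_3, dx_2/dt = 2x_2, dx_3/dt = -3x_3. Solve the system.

Coefficient matrix A = [[-2, 0, -4], [0, 2, 0], [0, 0, -3]].
det(A - λI) = 0 gives eigenvalues λ = -2, -3, 2.
For λ=-2: eigenvector (1,0,0).
For λ=-3: eigenvector (4,0,1).
For λ=2: eigenvector (0,1,0).
General solution: C_1e^(-2t)(1,0,0) + C_2e^(-3t)(4,0,1) + C_3e^(2t)(0,1,0).

x_1(t) = C_1e^(-2t) + 4C_2e^(-3t), x_2(t) = C_3e^(2t), x_3(t) = C_2e^(-3t)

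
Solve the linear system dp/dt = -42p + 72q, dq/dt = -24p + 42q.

p(t) = -2c_1e^(-6t) + 3c_2e^(6t), q(t) = -c_1e^(-6t) + 2c_2e^(6t)

Coefficient matrix A = [[-42, 72], [-24, 42]].
Characteristic polynomial det(A - λI) = λ^2 - 36 = 0.
Eigenvalues λ = -6, 6.
For λ=-6: (A-λI) row 1 is [-36, 72], so an eigenvector is (-2, -1).
For λ=6: (A-λI) row 1 is [-48, 72], so an eigenvector is (3, 2).
General solution: c_1e^(-6t)(-2,-1) + c_2e^(6t)(3,2).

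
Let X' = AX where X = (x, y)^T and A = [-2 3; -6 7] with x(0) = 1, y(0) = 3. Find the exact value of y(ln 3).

321

A = [[-2,3],[-6,7]]; eigenvalues λ = 4, 1.
Eigenvectors: (-1,-2) for λ=4, (1,1) for λ=1.
From the initial condition, c_1 = -2, c_2 = -1.
y(ln 3) = (-2)(3^4)(-2) + (-1)(3^1)(1) = 321.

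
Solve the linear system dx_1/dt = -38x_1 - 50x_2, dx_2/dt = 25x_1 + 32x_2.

x_1(t) = -3K_1e^(-3t)sin(5t) - K_1e^(-3t)cos(5t) - K_2e^(-3t)sin(5t) + 3K_2e^(-3t)cos(5t), x_2(t) = 2K_1e^(-3t)sin(5t) + K_1e^(-3t)cos(5t) + K_2e^(-3t)sin(5t) - 2K_2e^(-3t)cos(5t)

Coefficient matrix A = [[-38, -50], [25, 32]].
Characteristic polynomial det(A - λI) = λ^2 + 6λ + 34 = 0.
Eigenvalues λ = -3 ± 5i (complex conjugate pair).
For λ=-3+5i: an eigenvector is (-1,1) - i(-3,2) = (-1 + 3i, 1 - 2i).
A real fundamental pair from Re and Im of e^((-3+5i)t)v: X_1 = e^(-3t)(cos(5t)·(-1,1) + sin(5t)·(-3,2)), X_2 = e^(-3t)(sin(5t)·(-1,1) - cos(5t)·(-3,2)).
General solution: K_1X_1 + K_2X_2.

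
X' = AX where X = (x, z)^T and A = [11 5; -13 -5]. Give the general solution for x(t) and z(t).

x(t) = C_1e^(3t)sin(t) + 2C_1e^(3t)cos(t) + 2C_2e^(3t)sin(t) - C_2e^(3t)cos(t), z(t) = -2C_1e^(3t)sin(t) - 3C_1e^(3t)cos(t) - 3C_2e^(3t)sin(t) + 2C_2e^(3t)cos(t)

Coefficient matrix A = [[11, 5], [-13, -5]].
Characteristic polynomial det(A - λI) = λ^2 - 6λ + 10 = 0.
Eigenvalues λ = 3 ± i (complex conjugate pair).
For λ=3+i: an eigenvector is (2,-3) - i(1,-2) = (2 - i, -3 + 2i).
A real fundamental pair from Re and Im of e^((3+i)t)v: X_1 = e^(3t)(cos(t)·(2,-3) + sin(t)·(1,-2)), X_2 = e^(3t)(sin(t)·(2,-3) - cos(t)·(1,-2)).
General solution: C_1X_1 + C_2X_2.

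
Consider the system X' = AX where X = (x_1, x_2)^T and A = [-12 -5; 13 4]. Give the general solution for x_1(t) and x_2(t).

Coefficient matrix A = [[-12, -5], [13, 4]].
Characteristic polynomial det(A - λI) = λ^2 + 8λ + 17 = 0.
Eigenvalues λ = -4 ± i (complex conjugate pair).
For λ=-4+i: an eigenvector is (-2,3) - i(1,-2) = (-2 - i, 3 + 2i).
A real fundamental pair from Re and Im of e^((-4+i)t)v: X_1 = e^(-4t)(cos(t)·(-2,3) + sin(t)·(1,-2)), X_2 = e^(-4t)(sin(t)·(-2,3) - cos(t)·(1,-2)).
General solution: C_1X_1 + C_2X_2.

x_1(t) = C_1e^(-4t)sin(t) - 2C_1e^(-4t)cos(t) - 2C_2e^(-4t)sin(t) - C_2e^(-4t)cos(t), x_2(t) = -2C_1e^(-4t)sin(t) + 3C_1e^(-4t)cos(t) + 3C_2e^(-4t)sin(t) + 2C_2e^(-4t)cos(t)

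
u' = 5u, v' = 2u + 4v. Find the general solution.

Coefficient matrix A = [[5, 0], [2, 4]].
Characteristic polynomial det(A - λI) = λ^2 - 9λ + 20 = 0.
Eigenvalues λ = 5, 4.
For λ=5: (A-λI) row 2 is [2, -1], so an eigenvector is (1, 2).
For λ=4: (A-λI) row 1 is [1, 0], so an eigenvector is (0, -1).
General solution: K_1e^(5t)(1,2) + K_2e^(4t)(0,-1).

u(t) = K_1e^(5t), v(t) = 2K_1e^(5t) - K_2e^(4t)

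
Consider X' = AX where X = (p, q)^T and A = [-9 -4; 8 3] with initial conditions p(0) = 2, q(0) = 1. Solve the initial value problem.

p(t) = -3e^(-t) + 5e^(-5t), q(t) = 6e^(-t) - 5e^(-5t)

Coefficient matrix A = [[-9, -4], [8, 3]].
Characteristic polynomial det(A - λI) = λ^2 + 6λ + 5 = 0.
Eigenvalues λ = -5, -1.
For λ=-5: (A-λI) row 1 is [-4, -4], so an eigenvector is (-1, 1).
For λ=-1: (A-λI) row 1 is [-8, -4], so an eigenvector is (-1, 2).
General solution: c_1e^(-5t)(-1,1) + c_2e^(-t)(-1,2).
Applying p(0)=2, q(0)=1 gives c_1=-5, c_2=3.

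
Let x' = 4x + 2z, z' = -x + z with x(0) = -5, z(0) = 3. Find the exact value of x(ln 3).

-117

A = [[4,2],[-1,1]]; eigenvalues λ = 3, 2.
Eigenvectors: (2,-1) for λ=3, (-1,1) for λ=2.
From the initial condition, c_1 = -2, c_2 = 1.
x(ln 3) = (-2)(3^3)(2) + (1)(3^2)(-1) = -117.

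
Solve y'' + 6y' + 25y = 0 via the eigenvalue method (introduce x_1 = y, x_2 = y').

Let x_1 = y, x_2 = y'. Then x_1' = x_2 and x_2' = -25x_1 - 6x_2.
A = [[0,1],[-25,-6]]; det(A-λI) = λ^2 + 6λ + 25.
Eigenvalues λ = -3 ± 4i.

y(t) = c_1e^(-3t)cos(4t) + c_2e^(-3t)sin(4t)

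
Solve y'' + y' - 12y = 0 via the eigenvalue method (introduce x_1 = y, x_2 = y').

Let x_1 = y, x_2 = y'. Then x_1' = x_2 and x_2' = 12x_1 - x_2.
A = [[0,1],[12,-1]]; det(A-λI) = λ^2 + λ - 12.
Eigenvalues λ = -4, 3 with eigenvectors (1,-4), (1,3).

y(t) = C_1e^(-4t) + C_2e^(3t)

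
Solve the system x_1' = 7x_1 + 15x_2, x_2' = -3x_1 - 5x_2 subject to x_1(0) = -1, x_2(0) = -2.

x_1(t) = -12e^(t)sin(3t) - e^(t)cos(3t), x_2(t) = 5e^(t)sin(3t) - 2e^(t)cos(3t)

Coefficient matrix A = [[7, 15], [-3, -5]].
Characteristic polynomial det(A - λI) = λ^2 - 2λ + 10 = 0.
Eigenvalues λ = 1 ± 3i (complex conjugate pair).
For λ=1+3i: an eigenvector is (-1,0) - i(-2,1) = (-1 + 2i, 0 - i).
A real fundamental pair from Re and Im of e^((1+3i)t)v: X_1 = e^(t)(cos(3t)·(-1,0) + sin(3t)·(-2,1)), X_2 = e^(t)(sin(3t)·(-1,0) - cos(3t)·(-2,1)).
General solution: c_1X_1 + c_2X_2.
Applying x_1(0)=-1, x_2(0)=-2 gives c_1=5, c_2=2.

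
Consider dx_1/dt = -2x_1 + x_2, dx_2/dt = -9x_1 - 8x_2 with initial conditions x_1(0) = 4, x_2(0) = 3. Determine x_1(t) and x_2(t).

x_1(t) = 15te^(-5t) + 4e^(-5t), x_2(t) = -45te^(-5t) + 3e^(-5t)

Coefficient matrix A = [[-2, 1], [-9, -8]].
Characteristic polynomial det(A - λI) = λ^2 + 10λ + 25 = 0.
Single eigenvalue λ = -5 with algebraic multiplicity 2.
Eigenvector v = (1,-3); generalized eigenvector w with (A-λI)w=v is (1,-2).
General solution: e^(-5t)[C_1·v + C_2·(t·v + w)].
Applying x_1(0)=4, x_2(0)=3 gives C_1=-11, C_2=15.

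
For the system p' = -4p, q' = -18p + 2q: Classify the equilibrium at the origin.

A = [[-4,0],[-18,2]]; det(A-λI) = λ^2 + 2λ - 8.
λ = -4, 2: opposite signs.

saddle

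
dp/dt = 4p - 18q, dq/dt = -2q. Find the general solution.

p(t) = 3K_1e^(-2t) - K_2e^(4t), q(t) = K_1e^(-2t)

Coefficient matrix A = [[4, -18], [0, -2]].
Characteristic polynomial det(A - λI) = λ^2 - 2λ - 8 = 0.
Eigenvalues λ = -2, 4.
For λ=-2: (A-λI) row 1 is [6, -18], so an eigenvector is (3, 1).
For λ=4: (A-λI) row 1 is [0, -18], so an eigenvector is (-1, 0).
General solution: K_1e^(-2t)(3,1) + K_2e^(4t)(-1,0).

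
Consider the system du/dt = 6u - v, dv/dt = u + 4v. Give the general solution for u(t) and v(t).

u(t) = C_1e^(5t) + C_2te^(5t) + 2C_2e^(5t), v(t) = C_1e^(5t) + C_2te^(5t) + C_2e^(5t)

Coefficient matrix A = [[6, -1], [1, 4]].
Characteristic polynomial det(A - λI) = λ^2 - 10λ + 25 = 0.
Single eigenvalue λ = 5 with algebraic multiplicity 2.
Eigenvector v = (1,1); generalized eigenvector w with (A-λI)w=v is (2,1).
General solution: e^(5t)[C_1·v + C_2·(t·v + w)].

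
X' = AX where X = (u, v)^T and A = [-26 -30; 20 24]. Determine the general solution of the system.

u(t) = -3C_1e^(-6t) + C_2e^(4t), v(t) = 2C_1e^(-6t) - C_2e^(4t)

Coefficient matrix A = [[-26, -30], [20, 24]].
Characteristic polynomial det(A - λI) = λ^2 + 2λ - 24 = 0.
Eigenvalues λ = -6, 4.
For λ=-6: (A-λI) row 1 is [-20, -30], so an eigenvector is (-3, 2).
For λ=4: (A-λI) row 1 is [-30, -30], so an eigenvector is (1, -1).
General solution: C_1e^(-6t)(-3,2) + C_2e^(4t)(1,-1).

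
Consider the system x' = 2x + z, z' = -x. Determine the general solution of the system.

Coefficient matrix A = [[2, 1], [-1, 0]].
Characteristic polynomial det(A - λI) = λ^2 - 2λ + 1 = 0.
Single eigenvalue λ = 1 with algebraic multiplicity 2.
Eigenvector v = (1,-1); generalized eigenvector w with (A-λI)w=v is (-2,3).
General solution: e^(t)[K_1·v + K_2·(t·v + w)].

x(t) = K_1e^(t) + K_2te^(t) - 2K_2e^(t), z(t) = -K_1e^(t) - K_2te^(t) + 3K_2e^(t)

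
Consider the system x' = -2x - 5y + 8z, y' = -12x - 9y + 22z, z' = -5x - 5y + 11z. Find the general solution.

x(t) = c_1e^(3t) + c_2e^(-4t) + c_3e^(t), y(t) = -c_1e^(3t) + 2c_2e^(-4t) + c_3e^(t), z(t) = c_2e^(-4t) + c_3e^(t)

Coefficient matrix A = [[-2, -5, 8], [-12, -9, 22], [-5, -5, 11]].
det(A - λI) = 0 gives eigenvalues λ = 3, -4, 1.
For λ=3: eigenvector (1,-1,0).
For λ=-4: eigenvector (1,2,1).
For λ=1: eigenvector (1,1,1).
General solution: c_1e^(3t)(1,-1,0) + c_2e^(-4t)(1,2,1) + c_3e^(t)(1,1,1).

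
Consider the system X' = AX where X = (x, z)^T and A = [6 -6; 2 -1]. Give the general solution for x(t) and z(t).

x(t) = 3C_1e^(2t) + 2C_2e^(3t), z(t) = 2C_1e^(2t) + C_2e^(3t)

Coefficient matrix A = [[6, -6], [2, -1]].
Characteristic polynomial det(A - λI) = λ^2 - 5λ + 6 = 0.
Eigenvalues λ = 2, 3.
For λ=2: (A-λI) row 1 is [4, -6], so an eigenvector is (3, 2).
For λ=3: (A-λI) row 1 is [3, -6], so an eigenvector is (2, 1).
General solution: C_1e^(2t)(3,2) + C_2e^(3t)(2,1).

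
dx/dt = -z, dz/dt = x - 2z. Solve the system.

x(t) = c_1e^(-t) + c_2te^(-t), z(t) = c_1e^(-t) + c_2te^(-t) - c_2e^(-t)

Coefficient matrix A = [[0, -1], [1, -2]].
Characteristic polynomial det(A - λI) = λ^2 + 2λ + 1 = 0.
Single eigenvalue λ = -1 with algebraic multiplicity 2.
Eigenvector v = (1,1); generalized eigenvector w with (A-λI)w=v is (0,-1).
General solution: e^(-t)[c_1·v + c_2·(t·v + w)].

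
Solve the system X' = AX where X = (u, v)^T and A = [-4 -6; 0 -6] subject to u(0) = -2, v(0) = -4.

u(t) = 10e^(-4t) - 12e^(-6t), v(t) = -4e^(-6t)

Coefficient matrix A = [[-4, -6], [0, -6]].
Characteristic polynomial det(A - λI) = λ^2 + 10λ + 24 = 0.
Eigenvalues λ = -6, -4.
For λ=-6: (A-λI) row 1 is [2, -6], so an eigenvector is (3, 1).
For λ=-4: (A-λI) row 1 is [0, -6], so an eigenvector is (-1, 0).
General solution: C_1e^(-6t)(3,1) + C_2e^(-4t)(-1,0).
Applying u(0)=-2, v(0)=-4 gives C_1=-4, C_2=-10.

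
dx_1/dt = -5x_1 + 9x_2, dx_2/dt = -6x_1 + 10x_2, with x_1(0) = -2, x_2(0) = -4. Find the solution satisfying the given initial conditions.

Coefficient matrix A = [[-5, 9], [-6, 10]].
Characteristic polynomial det(A - λI) = λ^2 - 5λ + 4 = 0.
Eigenvalues λ = 4, 1.
For λ=4: (A-λI) row 1 is [-9, 9], so an eigenvector is (-1, -1).
For λ=1: (A-λI) row 1 is [-6, 9], so an eigenvector is (-3, -2).
General solution: K_1e^(4t)(-1,-1) + K_2e^(t)(-3,-2).
Applying x_1(0)=-2, x_2(0)=-4 gives K_1=8, K_2=-2.

x_1(t) = -8e^(4t) + 6e^(t), x_2(t) = -8e^(4t) + 4e^(t)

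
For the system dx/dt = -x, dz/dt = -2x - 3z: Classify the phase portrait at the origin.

stable node

A = [[-1,0],[-2,-3]]; det(A-λI) = λ^2 + 4λ + 3.
λ = -3, -1: both negative.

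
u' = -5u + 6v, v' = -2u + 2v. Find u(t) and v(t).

u(t) = 2C_1e^(-2t) - 3C_2e^(-t), v(t) = C_1e^(-2t) - 2C_2e^(-t)

Coefficient matrix A = [[-5, 6], [-2, 2]].
Characteristic polynomial det(A - λI) = λ^2 + 3λ + 2 = 0.
Eigenvalues λ = -2, -1.
For λ=-2: (A-λI) row 1 is [-3, 6], so an eigenvector is (2, 1).
For λ=-1: (A-λI) row 1 is [-4, 6], so an eigenvector is (-3, -2).
General solution: C_1e^(-2t)(2,1) + C_2e^(-t)(-3,-2).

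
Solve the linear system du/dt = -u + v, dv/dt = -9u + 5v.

Coefficient matrix A = [[-1, 1], [-9, 5]].
Characteristic polynomial det(A - λI) = λ^2 - 4λ + 4 = 0.
Single eigenvalue λ = 2 with algebraic multiplicity 2.
Eigenvector v = (-1,-3); generalized eigenvector w with (A-λI)w=v is (0,-1).
General solution: e^(2t)[K_1·v + K_2·(t·v + w)].

u(t) = -K_1e^(2t) - K_2te^(2t), v(t) = -3K_1e^(2t) - 3K_2te^(2t) - K_2e^(2t)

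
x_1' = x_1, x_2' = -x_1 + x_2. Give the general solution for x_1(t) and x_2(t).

x_1(t) = C_2e^(t), x_2(t) = -C_1e^(t) - C_2te^(t) - C_2e^(t)

Coefficient matrix A = [[1, 0], [-1, 1]].
Characteristic polynomial det(A - λI) = λ^2 - 2λ + 1 = 0.
Single eigenvalue λ = 1 with algebraic multiplicity 2.
Eigenvector v = (0,-1); generalized eigenvector w with (A-λI)w=v is (1,-1).
General solution: e^(t)[C_1·v + C_2·(t·v + w)].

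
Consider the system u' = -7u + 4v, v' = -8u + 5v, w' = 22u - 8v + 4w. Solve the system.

u(t) = K_1e^(-3t) + K_2e^(t), v(t) = K_1e^(-3t) + 2K_2e^(t), w(t) = -2K_1e^(-3t) - 2K_2e^(t) + K_3e^(4t)

Coefficient matrix A = [[-7, 4, 0], [-8, 5, 0], [22, -8, 4]].
det(A - λI) = 0 gives eigenvalues λ = -3, 1, 4.
For λ=-3: eigenvector (1,1,-2).
For λ=1: eigenvector (1,2,-2).
For λ=4: eigenvector (0,0,1).
General solution: K_1e^(-3t)(1,1,-2) + K_2e^(t)(1,2,-2) + K_3e^(4t)(0,0,1).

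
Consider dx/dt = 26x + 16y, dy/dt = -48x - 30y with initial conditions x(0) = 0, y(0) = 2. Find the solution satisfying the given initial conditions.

x(t) = 4e^(2t) - 4e^(-6t), y(t) = -6e^(2t) + 8e^(-6t)

Coefficient matrix A = [[26, 16], [-48, -30]].
Characteristic polynomial det(A - λI) = λ^2 + 4λ - 12 = 0.
Eigenvalues λ = 2, -6.
For λ=2: (A-λI) row 1 is [24, 16], so an eigenvector is (2, -3).
For λ=-6: (A-λI) row 1 is [32, 16], so an eigenvector is (1, -2).
General solution: c_1e^(2t)(2,-3) + c_2e^(-6t)(1,-2).
Applying x(0)=0, y(0)=2 gives c_1=2, c_2=-4.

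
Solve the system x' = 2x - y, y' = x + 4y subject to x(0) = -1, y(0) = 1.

Coefficient matrix A = [[2, -1], [1, 4]].
Characteristic polynomial det(A - λI) = λ^2 - 6λ + 9 = 0.
Single eigenvalue λ = 3 with algebraic multiplicity 2.
Eigenvector v = (-1,1); generalized eigenvector w with (A-λI)w=v is (-1,2).
General solution: e^(3t)[C_1·v + C_2·(t·v + w)].
Applying x(0)=-1, y(0)=1 gives C_1=1, C_2=0.

x(t) = -e^(3t), y(t) = e^(3t)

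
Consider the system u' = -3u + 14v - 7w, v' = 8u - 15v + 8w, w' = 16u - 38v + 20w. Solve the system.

u(t) = c_1e^(-3t) - c_3e^(4t), v(t) = -2c_1e^(-3t) + c_2e^(t), w(t) = -4c_1e^(-3t) + 2c_2e^(t) + c_3e^(4t)

Coefficient matrix A = [[-3, 14, -7], [8, -15, 8], [16, -38, 20]].
det(A - λI) = 0 gives eigenvalues λ = -3, 1, 4.
For λ=-3: eigenvector (1,-2,-4).
For λ=1: eigenvector (0,1,2).
For λ=4: eigenvector (-1,0,1).
General solution: c_1e^(-3t)(1,-2,-4) + c_2e^(t)(0,1,2) + c_3e^(4t)(-1,0,1).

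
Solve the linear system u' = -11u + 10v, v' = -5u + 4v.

u(t) = c_1e^(-t) - 2c_2e^(-6t), v(t) = c_1e^(-t) - c_2e^(-6t)

Coefficient matrix A = [[-11, 10], [-5, 4]].
Characteristic polynomial det(A - λI) = λ^2 + 7λ + 6 = 0.
Eigenvalues λ = -1, -6.
For λ=-1: (A-λI) row 1 is [-10, 10], so an eigenvector is (1, 1).
For λ=-6: (A-λI) row 1 is [-5, 10], so an eigenvector is (-2, -1).
General solution: c_1e^(-t)(1,1) + c_2e^(-6t)(-2,-1).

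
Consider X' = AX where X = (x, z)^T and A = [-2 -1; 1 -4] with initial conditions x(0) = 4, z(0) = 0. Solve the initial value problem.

Coefficient matrix A = [[-2, -1], [1, -4]].
Characteristic polynomial det(A - λI) = λ^2 + 6λ + 9 = 0.
Single eigenvalue λ = -3 with algebraic multiplicity 2.
Eigenvector v = (1,1); generalized eigenvector w with (A-λI)w=v is (-2,-3).
General solution: e^(-3t)[c_1·v + c_2·(t·v + w)].
Applying x(0)=4, z(0)=0 gives c_1=12, c_2=4.

x(t) = 4te^(-3t) + 4e^(-3t), z(t) = 4te^(-3t)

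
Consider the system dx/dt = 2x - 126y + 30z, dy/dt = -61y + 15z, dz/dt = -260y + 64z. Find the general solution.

x(t) = C_1e^(2t) + 6C_2e^(4t) + 2C_3e^(-t), y(t) = 3C_2e^(4t) + C_3e^(-t), z(t) = 13C_2e^(4t) + 4C_3e^(-t)

Coefficient matrix A = [[2, -126, 30], [0, -61, 15], [0, -260, 64]].
det(A - λI) = 0 gives eigenvalues λ = 2, 4, -1.
For λ=2: eigenvector (1,0,0).
For λ=4: eigenvector (6,3,13).
For λ=-1: eigenvector (2,1,4).
General solution: C_1e^(2t)(1,0,0) + C_2e^(4t)(6,3,13) + C_3e^(-t)(2,1,4).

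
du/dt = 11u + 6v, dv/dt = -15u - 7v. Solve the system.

u(t) = -c_1e^(2t)sin(3t) - c_1e^(2t)cos(3t) - c_2e^(2t)sin(3t) + c_2e^(2t)cos(3t), v(t) = 2c_1e^(2t)sin(3t) + c_1e^(2t)cos(3t) + c_2e^(2t)sin(3t) - 2c_2e^(2t)cos(3t)

Coefficient matrix A = [[11, 6], [-15, -7]].
Characteristic polynomial det(A - λI) = λ^2 - 4λ + 13 = 0.
Eigenvalues λ = 2 ± 3i (complex conjugate pair).
For λ=2+3i: an eigenvector is (-1,1) - i(-1,2) = (-1 + i, 1 - 2i).
A real fundamental pair from Re and Im of e^((2+3i)t)v: X_1 = e^(2t)(cos(3t)·(-1,1) + sin(3t)·(-1,2)), X_2 = e^(2t)(sin(3t)·(-1,1) - cos(3t)·(-1,2)).
General solution: c_1X_1 + c_2X_2.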